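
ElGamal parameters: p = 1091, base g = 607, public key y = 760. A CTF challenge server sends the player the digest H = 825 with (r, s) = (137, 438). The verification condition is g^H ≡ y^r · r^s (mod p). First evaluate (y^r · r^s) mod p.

760^2 = 577600 ≡ 461
760^4 ≡ 461^2 = 212521 ≡ 867
760^8 ≡ 867^2 = 751689 ≡ 1081
760^16 ≡ 1081^2 = 1168561 ≡ 100
760^32 ≡ 100^2 = 10000 ≡ 181
760^64 ≡ 181^2 = 32761 ≡ 31
760^128 ≡ 31^2 = 961
137 = 128 + 8 + 1, so 760^137 ≡ 961·1081·760 ≡ 645 (mod 1091)
137^2 = 18769 ≡ 222
137^4 ≡ 222^2 = 49284 ≡ 189
137^8 ≡ 189^2 = 35721 ≡ 809
137^16 ≡ 809^2 = 654481 ≡ 972
137^32 ≡ 972^2 = 944784 ≡ 1069
137^64 ≡ 1069^2 = 1142761 ≡ 484
137^128 ≡ 484^2 = 234256 ≡ 782
137^256 ≡ 782^2 = 611524 ≡ 564
438 = 256 + 128 + 32 + 16 + 4 + 2, so 137^438 ≡ 564·782·1069·972·189·222 ≡ 1023 (mod 1091)
y^r · r^s ≡ 645·1023 = 659835 ≡ 871 (mod 1091)

871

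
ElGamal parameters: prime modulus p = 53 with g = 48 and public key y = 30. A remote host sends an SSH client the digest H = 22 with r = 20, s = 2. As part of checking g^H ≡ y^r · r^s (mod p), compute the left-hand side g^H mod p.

29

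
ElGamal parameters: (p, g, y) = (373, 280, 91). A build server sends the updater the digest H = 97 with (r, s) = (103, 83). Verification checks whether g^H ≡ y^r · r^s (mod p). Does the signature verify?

verifies

Left side g^H mod p:
280^2 = 78400 ≡ 70
280^4 ≡ 70^2 = 4900 ≡ 51
280^8 ≡ 51^2 = 2601 ≡ 363
280^16 ≡ 363^2 = 131769 ≡ 100
280^32 ≡ 100^2 = 10000 ≡ 302
280^64 ≡ 302^2 = 91204 ≡ 192
97 = 64 + 32 + 1, so 280^97 ≡ 192·302·280 ≡ 322 (mod 373)
Right side y^r · r^s mod p:
91^2 = 8281 ≡ 75
91^4 ≡ 75^2 = 5625 ≡ 30
91^8 ≡ 30^2 = 900 ≡ 154
91^16 ≡ 154^2 = 23716 ≡ 217
91^32 ≡ 217^2 = 47089 ≡ 91
91^64 ≡ 91^2 = 8281 ≡ 75
103 = 64 + 32 + 4 + 2 + 1, so 91^103 ≡ 75·91·30·75·91 ≡ 360 (mod 373)
103^2 = 10609 ≡ 165
103^4 ≡ 165^2 = 27225 ≡ 369
103^8 ≡ 369^2 = 136161 ≡ 16
103^16 ≡ 16^2 = 256
103^32 ≡ 256^2 = 65536 ≡ 261
103^64 ≡ 261^2 = 68121 ≡ 235
83 = 64 + 16 + 2 + 1, so 103^83 ≡ 235·256·165·103 ≡ 90 (mod 373)
360·90 = 32400 ≡ 322 (mod 373)
322 ≡ 322 (mod 373), so the signature is genuine.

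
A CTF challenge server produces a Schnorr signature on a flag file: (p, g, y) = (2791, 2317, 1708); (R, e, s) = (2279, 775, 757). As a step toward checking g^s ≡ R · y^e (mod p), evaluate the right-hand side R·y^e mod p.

2448

1708^2 = 2917264 ≡ 669
1708^4 ≡ 669^2 = 447561 ≡ 1001
1708^8 ≡ 1001^2 = 1002001 ≡ 32
1708^16 ≡ 32^2 = 1024
1708^32 ≡ 1024^2 = 1048576 ≡ 1951
1708^64 ≡ 1951^2 = 3806401 ≡ 2268
1708^128 ≡ 2268^2 = 5143824 ≡ 11
1708^256 ≡ 11^2 = 121
1708^512 ≡ 121^2 = 14641 ≡ 686
775 = 512 + 256 + 4 + 2 + 1, so 1708^775 ≡ 686·121·1001·669·1708 ≡ 2699 (mod 2791)
R · y^e ≡ 2279·2699 = 6151021 ≡ 2448 (mod 2791)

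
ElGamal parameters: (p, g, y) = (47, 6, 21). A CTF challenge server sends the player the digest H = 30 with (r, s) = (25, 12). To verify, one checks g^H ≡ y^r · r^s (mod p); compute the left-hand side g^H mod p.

6^2 = 36
6^4 ≡ 36^2 = 1296 ≡ 27
6^8 ≡ 27^2 = 729 ≡ 24
6^16 ≡ 24^2 = 576 ≡ 12
30 = 16 + 8 + 4 + 2, so 6^30 ≡ 12·24·27·36 ≡ 4 (mod 47)

4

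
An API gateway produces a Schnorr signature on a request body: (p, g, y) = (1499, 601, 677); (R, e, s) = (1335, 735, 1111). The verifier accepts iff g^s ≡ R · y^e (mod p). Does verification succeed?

g^s mod p:
601^2 = 361201 ≡ 1441
601^4 ≡ 1441^2 = 2076481 ≡ 366
601^8 ≡ 366^2 = 133956 ≡ 545
601^16 ≡ 545^2 = 297025 ≡ 223
601^32 ≡ 223^2 = 49729 ≡ 262
601^64 ≡ 262^2 = 68644 ≡ 1189
601^128 ≡ 1189^2 = 1413721 ≡ 164
601^256 ≡ 164^2 = 26896 ≡ 1413
601^512 ≡ 1413^2 = 1996569 ≡ 1400
601^1024 ≡ 1400^2 = 1960000 ≡ 807
1111 = 1024 + 64 + 16 + 4 + 2 + 1, so 601^1111 ≡ 807·1189·223·366·1441·601 ≡ 443 (mod 1499)
R · y^e mod p:
677^2 = 458329 ≡ 1134
677^4 ≡ 1134^2 = 1285956 ≡ 1313
677^8 ≡ 1313^2 = 1723969 ≡ 119
677^16 ≡ 119^2 = 14161 ≡ 670
677^32 ≡ 670^2 = 448900 ≡ 699
677^64 ≡ 699^2 = 488601 ≡ 1426
677^128 ≡ 1426^2 = 2033476 ≡ 832
677^256 ≡ 832^2 = 692224 ≡ 1185
677^512 ≡ 1185^2 = 1404225 ≡ 1161
735 = 512 + 128 + 64 + 16 + 8 + 4 + 2 + 1, so 677^735 ≡ 1161·832·1426·670·119·1313·1134·677 ≡ 212 (mod 1499)
1335·212 = 283020 ≡ 1208 (mod 1499)
443 ≠ 1208; the check fails.

fails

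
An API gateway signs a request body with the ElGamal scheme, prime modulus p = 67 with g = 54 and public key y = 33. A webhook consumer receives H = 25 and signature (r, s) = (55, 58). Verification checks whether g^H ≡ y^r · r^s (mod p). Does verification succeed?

passes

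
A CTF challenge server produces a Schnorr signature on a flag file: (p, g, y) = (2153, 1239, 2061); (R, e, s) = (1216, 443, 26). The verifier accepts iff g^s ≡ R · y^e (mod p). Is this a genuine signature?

forged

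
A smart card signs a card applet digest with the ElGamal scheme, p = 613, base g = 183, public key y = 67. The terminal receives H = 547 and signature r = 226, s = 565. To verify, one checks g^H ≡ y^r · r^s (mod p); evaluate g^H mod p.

326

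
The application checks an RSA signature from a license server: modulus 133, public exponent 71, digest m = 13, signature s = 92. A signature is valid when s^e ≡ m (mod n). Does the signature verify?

s^2 ≡ 92^2 = 8464 ≡ 85
s^4 ≡ 85^2 = 7225 ≡ 43
s^8 ≡ 43^2 = 1849 ≡ 120
s^16 ≡ 120^2 = 14400 ≡ 36
s^32 ≡ 36^2 = 1296 ≡ 99
s^64 ≡ 99^2 = 9801 ≡ 92
71 = 64 + 4 + 2 + 1, so s^71 ≡ 92·43·85·92 ≡ 120 (mod 133)
s^71 mod 133 = 120, but m = 13.

does not verify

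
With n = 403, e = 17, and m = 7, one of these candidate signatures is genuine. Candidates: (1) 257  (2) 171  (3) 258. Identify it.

Candidate 1: Squares mod 403: 257^1≡257, 257^2≡360, 257^4≡237, 257^8≡152, 257^16≡133; 17 = 16 + 1, so 257^17 ≡ 133·257 ≡ 329 (mod 403)
Candidate 2: Squares mod 403: 171^1≡171, 171^2≡225, 171^4≡250, 171^8≡35, 171^16≡16; 17 = 16 + 1, so 171^17 ≡ 16·171 ≡ 318 (mod 403)
Candidate 3: Squares mod 403: 258^1≡258, 258^2≡69, 258^4≡328, 258^8≡386, 258^16≡289; 17 = 16 + 1, so 258^17 ≡ 289·258 ≡ 7 (mod 403)
  → matches m = 7

3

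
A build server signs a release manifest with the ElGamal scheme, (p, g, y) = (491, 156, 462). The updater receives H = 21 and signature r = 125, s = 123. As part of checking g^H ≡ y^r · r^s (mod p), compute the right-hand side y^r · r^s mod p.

181

462^125 mod 491 = 43
125^123 mod 491 = 244
y^r · r^s ≡ 43·244 = 10492 ≡ 181 (mod 491)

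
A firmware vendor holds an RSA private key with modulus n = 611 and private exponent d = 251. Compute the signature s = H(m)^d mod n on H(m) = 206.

Squares mod 611: (H(m))^1≡206, (H(m))^2≡277, (H(m))^4≡354, (H(m))^8≡61, (H(m))^16≡55, (H(m))^32≡581, (H(m))^64≡289, (H(m))^128≡425
251 = 128 + 64 + 32 + 16 + 8 + 2 + 1, so (H(m))^251 ≡ 425·289·581·55·61·277·206 ≡ 357 (mod 611)

357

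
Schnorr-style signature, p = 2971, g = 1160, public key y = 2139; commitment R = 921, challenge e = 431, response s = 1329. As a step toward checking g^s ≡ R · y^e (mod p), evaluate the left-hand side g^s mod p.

1980

1160^2 = 1345600 ≡ 2708
1160^4 ≡ 2708^2 = 7333264 ≡ 836
1160^8 ≡ 836^2 = 698896 ≡ 711
1160^16 ≡ 711^2 = 505521 ≡ 451
1160^32 ≡ 451^2 = 203401 ≡ 1373
1160^64 ≡ 1373^2 = 1885129 ≡ 1515
1160^128 ≡ 1515^2 = 2295225 ≡ 1613
1160^256 ≡ 1613^2 = 2601769 ≡ 2144
1160^512 ≡ 2144^2 = 4596736 ≡ 599
1160^1024 ≡ 599^2 = 358801 ≡ 2281
1329 = 1024 + 256 + 32 + 16 + 1, so 1160^1329 ≡ 2281·2144·1373·451·1160 ≡ 1980 (mod 2971)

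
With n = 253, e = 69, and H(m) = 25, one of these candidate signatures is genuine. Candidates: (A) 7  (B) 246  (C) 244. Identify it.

Candidate A: 7^69 mod 253 = 228
Candidate B: 246^69 mod 253 = 25
  → matches H(m) = 25
Candidate C: 244^69 mod 253 = 237

B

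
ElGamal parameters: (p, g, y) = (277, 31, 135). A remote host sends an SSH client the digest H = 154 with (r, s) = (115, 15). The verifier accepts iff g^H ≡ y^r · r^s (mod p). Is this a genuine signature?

Left side g^H mod p:
31^154 mod 277 = 196
Right side y^r · r^s mod p:
135^115 mod 277 = 182
115^15 mod 277 = 168
182·168 = 30576 ≡ 106 (mod 277)
196 ≠ 106, so verification fails.

forged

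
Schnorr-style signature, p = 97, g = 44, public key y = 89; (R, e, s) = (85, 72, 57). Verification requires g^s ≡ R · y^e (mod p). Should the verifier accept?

accept

g^s mod p:
44^57 mod 97 = 12
R · y^e mod p:
89^72 mod 97 = 96
85·96 = 8160 ≡ 12 (mod 97)
12 ≡ 12 (mod 97); signature holds.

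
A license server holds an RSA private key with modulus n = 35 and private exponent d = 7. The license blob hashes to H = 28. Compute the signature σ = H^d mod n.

7

H^2 ≡ 28^2 = 784 ≡ 14
H^4 ≡ 14^2 = 196 ≡ 21
7 = 4 + 2 + 1, so H^7 ≡ 21·14·28 ≡ 7 (mod 35)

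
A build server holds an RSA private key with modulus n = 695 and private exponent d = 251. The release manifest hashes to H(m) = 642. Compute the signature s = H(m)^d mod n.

(H(m))^2 ≡ 642^2 = 412164 ≡ 29
(H(m))^4 ≡ 29^2 = 841 ≡ 146
(H(m))^8 ≡ 146^2 = 21316 ≡ 466
(H(m))^16 ≡ 466^2 = 217156 ≡ 316
(H(m))^32 ≡ 316^2 = 99856 ≡ 471
(H(m))^64 ≡ 471^2 = 221841 ≡ 136
(H(m))^128 ≡ 136^2 = 18496 ≡ 426
251 = 128 + 64 + 32 + 16 + 8 + 2 + 1, so (H(m))^251 ≡ 426·136·471·316·466·29·642 ≡ 313 (mod 695)

313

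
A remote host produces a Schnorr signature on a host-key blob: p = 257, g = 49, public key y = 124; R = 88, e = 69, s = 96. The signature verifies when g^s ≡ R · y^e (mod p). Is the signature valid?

g^s mod p:
49^2 = 2401 ≡ 88
49^4 ≡ 88^2 = 7744 ≡ 34
49^8 ≡ 34^2 = 1156 ≡ 128
49^16 ≡ 128^2 = 16384 ≡ 193
49^32 ≡ 193^2 = 37249 ≡ 241
49^64 ≡ 241^2 = 58081 ≡ 256
96 = 64 + 32, so 49^96 ≡ 256·241 ≡ 16 (mod 257)
R · y^e mod p:
124^2 = 15376 ≡ 213
124^4 ≡ 213^2 = 45369 ≡ 137
124^8 ≡ 137^2 = 18769 ≡ 8
124^16 ≡ 8^2 = 64
124^32 ≡ 64^2 = 4096 ≡ 241
124^64 ≡ 241^2 = 58081 ≡ 256
69 = 64 + 4 + 1, so 124^69 ≡ 256·137·124 ≡ 231 (mod 257)
88·231 = 20328 ≡ 25 (mod 257)
16 ≠ 25; the check fails.

invalid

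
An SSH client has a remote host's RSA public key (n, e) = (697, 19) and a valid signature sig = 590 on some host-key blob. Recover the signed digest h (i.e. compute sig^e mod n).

sig^2 ≡ 590^2 = 348100 ≡ 297
sig^4 ≡ 297^2 = 88209 ≡ 387
sig^8 ≡ 387^2 = 149769 ≡ 611
sig^16 ≡ 611^2 = 373321 ≡ 426
19 = 16 + 2 + 1, so sig^19 ≡ 426·297·590 ≡ 674 (mod 697)

674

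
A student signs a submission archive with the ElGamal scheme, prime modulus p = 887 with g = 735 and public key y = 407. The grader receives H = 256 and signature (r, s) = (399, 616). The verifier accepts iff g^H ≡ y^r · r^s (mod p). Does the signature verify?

Left side g^H mod p:
735^2 = 540225 ≡ 42
735^4 ≡ 42^2 = 1764 ≡ 877
735^8 ≡ 877^2 = 769129 ≡ 100
735^16 ≡ 100^2 = 10000 ≡ 243
735^32 ≡ 243^2 = 59049 ≡ 507
735^64 ≡ 507^2 = 257049 ≡ 706
735^128 ≡ 706^2 = 498436 ≡ 829
735^256 ≡ 829^2 = 687241 ≡ 703
Right side y^r · r^s mod p:
407^2 = 165649 ≡ 667
407^4 ≡ 667^2 = 444889 ≡ 502
407^8 ≡ 502^2 = 252004 ≡ 96
407^16 ≡ 96^2 = 9216 ≡ 346
407^32 ≡ 346^2 = 119716 ≡ 858
407^64 ≡ 858^2 = 736164 ≡ 841
407^128 ≡ 841^2 = 707281 ≡ 342
407^256 ≡ 342^2 = 116964 ≡ 767
399 = 256 + 128 + 8 + 4 + 2 + 1, so 407^399 ≡ 767·342·96·502·667·407 ≡ 312 (mod 887)
399^2 = 159201 ≡ 428
399^4 ≡ 428^2 = 183184 ≡ 462
399^8 ≡ 462^2 = 213444 ≡ 564
399^16 ≡ 564^2 = 318096 ≡ 550
399^32 ≡ 550^2 = 302500 ≡ 33
399^64 ≡ 33^2 = 1089 ≡ 202
399^128 ≡ 202^2 = 40804 ≡ 2
399^256 ≡ 2^2 = 4
399^512 ≡ 4^2 = 16
616 = 512 + 64 + 32 + 8, so 399^616 ≡ 16·202·33·564 ≡ 305 (mod 887)
312·305 = 95160 ≡ 251 (mod 887)
703 ≠ 251, so verification fails.

does not verify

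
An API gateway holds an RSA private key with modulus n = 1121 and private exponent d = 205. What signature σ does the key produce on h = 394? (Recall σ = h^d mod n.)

h^2 ≡ 394^2 = 155236 ≡ 538
h^4 ≡ 538^2 = 289444 ≡ 226
h^8 ≡ 226^2 = 51076 ≡ 631
h^16 ≡ 631^2 = 398161 ≡ 206
h^32 ≡ 206^2 = 42436 ≡ 959
h^64 ≡ 959^2 = 919681 ≡ 461
h^128 ≡ 461^2 = 212521 ≡ 652
205 = 128 + 64 + 8 + 4 + 1, so h^205 ≡ 652·461·631·226·394 ≡ 288 (mod 1121)

288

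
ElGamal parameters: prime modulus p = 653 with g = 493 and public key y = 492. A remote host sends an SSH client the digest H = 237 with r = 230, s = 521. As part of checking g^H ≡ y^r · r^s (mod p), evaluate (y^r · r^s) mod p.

492^2 = 242064 ≡ 454
492^4 ≡ 454^2 = 206116 ≡ 421
492^8 ≡ 421^2 = 177241 ≡ 278
492^16 ≡ 278^2 = 77284 ≡ 230
492^32 ≡ 230^2 = 52900 ≡ 7
492^64 ≡ 7^2 = 49
492^128 ≡ 49^2 = 2401 ≡ 442
230 = 128 + 64 + 32 + 4 + 2, so 492^230 ≡ 442·49·7·421·454 ≡ 99 (mod 653)
230^2 = 52900 ≡ 7
230^4 ≡ 7^2 = 49
230^8 ≡ 49^2 = 2401 ≡ 442
230^16 ≡ 442^2 = 195364 ≡ 117
230^32 ≡ 117^2 = 13689 ≡ 629
230^64 ≡ 629^2 = 395641 ≡ 576
230^128 ≡ 576^2 = 331776 ≡ 52
230^256 ≡ 52^2 = 2704 ≡ 92
230^512 ≡ 92^2 = 8464 ≡ 628
521 = 512 + 8 + 1, so 230^521 ≡ 628·442·230 ≡ 629 (mod 653)
y^r · r^s ≡ 99·629 = 62271 ≡ 236 (mod 653)

236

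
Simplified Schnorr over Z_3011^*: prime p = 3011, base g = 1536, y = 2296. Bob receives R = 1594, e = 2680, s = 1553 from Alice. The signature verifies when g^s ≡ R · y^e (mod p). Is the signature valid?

valid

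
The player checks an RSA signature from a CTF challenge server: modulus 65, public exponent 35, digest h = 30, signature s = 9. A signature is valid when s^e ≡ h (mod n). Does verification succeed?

s^2 ≡ 9^2 = 81 ≡ 16
s^4 ≡ 16^2 = 256 ≡ 61
s^8 ≡ 61^2 = 3721 ≡ 16
s^16 ≡ 16^2 = 256 ≡ 61
s^32 ≡ 61^2 = 3721 ≡ 16
35 = 32 + 2 + 1, so s^35 ≡ 16·16·9 ≡ 29 (mod 65)
The recovered value 29 does not match the digest 30.

fails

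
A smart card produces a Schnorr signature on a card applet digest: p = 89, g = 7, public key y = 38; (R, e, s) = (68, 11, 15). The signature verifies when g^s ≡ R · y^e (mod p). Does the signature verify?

verifies

g^s mod p:
7^15 mod 89 = 15
R · y^e mod p:
38^11 mod 89 = 12
68·12 = 816 ≡ 15 (mod 89)
15 ≡ 15 (mod 89); signature holds.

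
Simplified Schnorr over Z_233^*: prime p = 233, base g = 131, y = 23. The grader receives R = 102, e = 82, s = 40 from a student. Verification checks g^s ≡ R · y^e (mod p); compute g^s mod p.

74

131^40 mod 233 = 74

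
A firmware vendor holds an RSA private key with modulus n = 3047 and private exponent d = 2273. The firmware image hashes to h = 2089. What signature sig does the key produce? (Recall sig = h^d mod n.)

h^2 ≡ 2089^2 = 4363921 ≡ 617
h^4 ≡ 617^2 = 380689 ≡ 2861
h^8 ≡ 2861^2 = 8185321 ≡ 1079
h^16 ≡ 1079^2 = 1164241 ≡ 287
h^32 ≡ 287^2 = 82369 ≡ 100
h^64 ≡ 100^2 = 10000 ≡ 859
h^128 ≡ 859^2 = 737881 ≡ 507
h^256 ≡ 507^2 = 257049 ≡ 1101
h^512 ≡ 1101^2 = 1212201 ≡ 2542
h^1024 ≡ 2542^2 = 6461764 ≡ 2124
h^2048 ≡ 2124^2 = 4511376 ≡ 1816
2273 = 2048 + 128 + 64 + 32 + 1, so h^2273 ≡ 1816·507·859·100·2089 ≡ 2815 (mod 3047)

2815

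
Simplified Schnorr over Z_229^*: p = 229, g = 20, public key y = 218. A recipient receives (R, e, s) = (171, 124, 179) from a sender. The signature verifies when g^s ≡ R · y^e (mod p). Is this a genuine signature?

forged

g^s mod p:
20^2 = 400 ≡ 171
20^4 ≡ 171^2 = 29241 ≡ 158
20^8 ≡ 158^2 = 24964 ≡ 3
20^16 ≡ 3^2 = 9
20^32 ≡ 9^2 = 81
20^64 ≡ 81^2 = 6561 ≡ 149
20^128 ≡ 149^2 = 22201 ≡ 217
179 = 128 + 32 + 16 + 2 + 1, so 20^179 ≡ 217·81·9·171·20 ≡ 3 (mod 229)
R · y^e mod p:
218^2 = 47524 ≡ 121
218^4 ≡ 121^2 = 14641 ≡ 214
218^8 ≡ 214^2 = 45796 ≡ 225
218^16 ≡ 225^2 = 50625 ≡ 16
218^32 ≡ 16^2 = 256 ≡ 27
218^64 ≡ 27^2 = 729 ≡ 42
124 = 64 + 32 + 16 + 8 + 4, so 218^124 ≡ 42·27·16·225·214 ≡ 203 (mod 229)
171·203 = 34713 ≡ 134 (mod 229)
3 ≠ 134; the check fails.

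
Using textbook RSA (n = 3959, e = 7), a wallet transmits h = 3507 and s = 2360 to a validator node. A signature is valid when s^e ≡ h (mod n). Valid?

Squares mod 3959: s^1≡2360, s^2≡3246, s^4≡1617
7 = 4 + 2 + 1, so s^7 ≡ 1617·3246·2360 ≡ 452 (mod 3959)
The recovered value 452 does not match the digest 3507.

no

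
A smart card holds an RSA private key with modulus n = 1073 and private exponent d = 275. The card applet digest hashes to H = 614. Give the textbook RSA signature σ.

468

H^2 ≡ 614^2 = 376996 ≡ 373
H^4 ≡ 373^2 = 139129 ≡ 712
H^8 ≡ 712^2 = 506944 ≡ 488
H^16 ≡ 488^2 = 238144 ≡ 1011
H^32 ≡ 1011^2 = 1022121 ≡ 625
H^64 ≡ 625^2 = 390625 ≡ 53
H^128 ≡ 53^2 = 2809 ≡ 663
H^256 ≡ 663^2 = 439569 ≡ 712
275 = 256 + 16 + 2 + 1, so H^275 ≡ 712·1011·373·614 ≡ 468 (mod 1073)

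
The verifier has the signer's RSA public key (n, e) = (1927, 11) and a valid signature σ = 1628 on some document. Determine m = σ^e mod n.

σ^2 ≡ 1628^2 = 2650384 ≡ 759
σ^4 ≡ 759^2 = 576081 ≡ 1835
σ^8 ≡ 1835^2 = 3367225 ≡ 756
11 = 8 + 2 + 1, so σ^11 ≡ 756·759·1628 ≡ 1122 (mod 1927)

1122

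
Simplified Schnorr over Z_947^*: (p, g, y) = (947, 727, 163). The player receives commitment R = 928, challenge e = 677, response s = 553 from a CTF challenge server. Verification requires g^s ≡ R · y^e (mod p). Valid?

no

g^s mod p:
727^2 = 528529 ≡ 103
727^4 ≡ 103^2 = 10609 ≡ 192
727^8 ≡ 192^2 = 36864 ≡ 878
727^16 ≡ 878^2 = 770884 ≡ 26
727^32 ≡ 26^2 = 676
727^64 ≡ 676^2 = 456976 ≡ 522
727^128 ≡ 522^2 = 272484 ≡ 695
727^256 ≡ 695^2 = 483025 ≡ 55
727^512 ≡ 55^2 = 3025 ≡ 184
553 = 512 + 32 + 8 + 1, so 727^553 ≡ 184·676·878·727 ≡ 633 (mod 947)
R · y^e mod p:
163^2 = 26569 ≡ 53
163^4 ≡ 53^2 = 2809 ≡ 915
163^8 ≡ 915^2 = 837225 ≡ 77
163^16 ≡ 77^2 = 5929 ≡ 247
163^32 ≡ 247^2 = 61009 ≡ 401
163^64 ≡ 401^2 = 160801 ≡ 758
163^128 ≡ 758^2 = 574564 ≡ 682
163^256 ≡ 682^2 = 465124 ≡ 147
163^512 ≡ 147^2 = 21609 ≡ 775
677 = 512 + 128 + 32 + 4 + 1, so 163^677 ≡ 775·682·401·915·163 ≡ 188 (mod 947)
928·188 = 174464 ≡ 216 (mod 947)
633 ≠ 216; the check fails.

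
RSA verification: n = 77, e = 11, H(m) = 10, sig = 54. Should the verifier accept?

accept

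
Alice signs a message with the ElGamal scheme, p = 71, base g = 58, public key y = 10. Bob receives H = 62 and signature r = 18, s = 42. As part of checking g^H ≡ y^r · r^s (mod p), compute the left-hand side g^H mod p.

58^2 = 3364 ≡ 27
58^4 ≡ 27^2 = 729 ≡ 19
58^8 ≡ 19^2 = 361 ≡ 6
58^16 ≡ 6^2 = 36
58^32 ≡ 36^2 = 1296 ≡ 18
62 = 32 + 16 + 8 + 4 + 2, so 58^62 ≡ 18·36·6·19·27 ≡ 12 (mod 71)

12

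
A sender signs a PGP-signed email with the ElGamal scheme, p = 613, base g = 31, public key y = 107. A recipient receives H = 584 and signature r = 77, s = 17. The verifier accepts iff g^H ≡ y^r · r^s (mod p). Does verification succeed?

Left side g^H mod p:
31^2 = 961 ≡ 348
31^4 ≡ 348^2 = 121104 ≡ 343
31^8 ≡ 343^2 = 117649 ≡ 566
31^16 ≡ 566^2 = 320356 ≡ 370
31^32 ≡ 370^2 = 136900 ≡ 201
31^64 ≡ 201^2 = 40401 ≡ 556
31^128 ≡ 556^2 = 309136 ≡ 184
31^256 ≡ 184^2 = 33856 ≡ 141
31^512 ≡ 141^2 = 19881 ≡ 265
584 = 512 + 64 + 8, so 31^584 ≡ 265·556·566 ≡ 81 (mod 613)
Right side y^r · r^s mod p:
107^2 = 11449 ≡ 415
107^4 ≡ 415^2 = 172225 ≡ 585
107^8 ≡ 585^2 = 342225 ≡ 171
107^16 ≡ 171^2 = 29241 ≡ 430
107^32 ≡ 430^2 = 184900 ≡ 387
107^64 ≡ 387^2 = 149769 ≡ 197
77 = 64 + 8 + 4 + 1, so 107^77 ≡ 197·171·585·107 ≡ 520 (mod 613)
77^2 = 5929 ≡ 412
77^4 ≡ 412^2 = 169744 ≡ 556
77^8 ≡ 556^2 = 309136 ≡ 184
77^16 ≡ 184^2 = 33856 ≡ 141
17 = 16 + 1, so 77^17 ≡ 141·77 ≡ 436 (mod 613)
520·436 = 226720 ≡ 523 (mod 613)
81 ≠ 523, so verification fails.

fails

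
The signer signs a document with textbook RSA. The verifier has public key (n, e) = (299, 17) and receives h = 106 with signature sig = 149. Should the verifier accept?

accept

sig^2 ≡ 149^2 = 22201 ≡ 75
sig^4 ≡ 75^2 = 5625 ≡ 243
sig^8 ≡ 243^2 = 59049 ≡ 146
sig^16 ≡ 146^2 = 21316 ≡ 87
17 = 16 + 1, so sig^17 ≡ 87·149 ≡ 106 (mod 299)
Since 106 equals the digest 106, verification succeeds.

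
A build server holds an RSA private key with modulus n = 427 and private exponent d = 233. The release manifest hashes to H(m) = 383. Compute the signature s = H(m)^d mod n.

(H(m))^2 ≡ 383^2 = 146689 ≡ 228
(H(m))^4 ≡ 228^2 = 51984 ≡ 317
(H(m))^8 ≡ 317^2 = 100489 ≡ 144
(H(m))^16 ≡ 144^2 = 20736 ≡ 240
(H(m))^32 ≡ 240^2 = 57600 ≡ 382
(H(m))^64 ≡ 382^2 = 145924 ≡ 317
(H(m))^128 ≡ 317^2 = 100489 ≡ 144
233 = 128 + 64 + 32 + 8 + 1, so (H(m))^233 ≡ 144·317·382·144·383 ≡ 59 (mod 427)

59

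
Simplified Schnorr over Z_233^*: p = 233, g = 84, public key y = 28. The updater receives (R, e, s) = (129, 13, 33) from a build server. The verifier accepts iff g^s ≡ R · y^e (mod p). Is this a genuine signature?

forged

g^s mod p:
84^33 mod 233 = 103
R · y^e mod p:
28^13 mod 233 = 224
129·224 = 28896 ≡ 4 (mod 233)
103 ≠ 4; the check fails.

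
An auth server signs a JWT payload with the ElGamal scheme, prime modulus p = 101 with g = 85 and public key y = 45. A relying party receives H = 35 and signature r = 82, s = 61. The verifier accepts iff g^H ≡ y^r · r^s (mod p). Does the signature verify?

verifies

Left side g^H mod p:
85^2 = 7225 ≡ 54
85^4 ≡ 54^2 = 2916 ≡ 88
85^8 ≡ 88^2 = 7744 ≡ 68
85^16 ≡ 68^2 = 4624 ≡ 79
85^32 ≡ 79^2 = 6241 ≡ 80
35 = 32 + 2 + 1, so 85^35 ≡ 80·54·85 ≡ 65 (mod 101)
Right side y^r · r^s mod p:
45^2 = 2025 ≡ 5
45^4 ≡ 5^2 = 25
45^8 ≡ 25^2 = 625 ≡ 19
45^16 ≡ 19^2 = 361 ≡ 58
45^32 ≡ 58^2 = 3364 ≡ 31
45^64 ≡ 31^2 = 961 ≡ 52
82 = 64 + 16 + 2, so 45^82 ≡ 52·58·5 ≡ 31 (mod 101)
82^2 = 6724 ≡ 58
82^4 ≡ 58^2 = 3364 ≡ 31
82^8 ≡ 31^2 = 961 ≡ 52
82^16 ≡ 52^2 = 2704 ≡ 78
82^32 ≡ 78^2 = 6084 ≡ 24
61 = 32 + 16 + 8 + 4 + 1, so 82^61 ≡ 24·78·52·31·82 ≡ 64 (mod 101)
31·64 = 1984 ≡ 65 (mod 101)
65 ≡ 65 (mod 101), so the signature is genuine.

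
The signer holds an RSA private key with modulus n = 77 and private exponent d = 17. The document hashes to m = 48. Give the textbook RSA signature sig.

27

m^2 ≡ 48^2 = 2304 ≡ 71
m^4 ≡ 71^2 = 5041 ≡ 36
m^8 ≡ 36^2 = 1296 ≡ 64
m^16 ≡ 64^2 = 4096 ≡ 15
17 = 16 + 1, so m^17 ≡ 15·48 ≡ 27 (mod 77)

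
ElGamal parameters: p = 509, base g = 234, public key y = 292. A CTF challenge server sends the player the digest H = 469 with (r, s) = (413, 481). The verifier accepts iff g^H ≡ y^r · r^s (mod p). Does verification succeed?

passes

Left side g^H mod p:
Squares mod 509: 234^1≡234, 234^2≡293, 234^4≡337, 234^8≡62, 234^16≡281, 234^32≡66, 234^64≡284, 234^128≡234, 234^256≡293
469 = 256 + 128 + 64 + 16 + 4 + 1, so 234^469 ≡ 293·234·284·281·337·234 ≡ 368 (mod 509)
Right side y^r · r^s mod p:
Squares mod 509: 292^1≡292, 292^2≡261, 292^4≡424, 292^8≡99, 292^16≡130, 292^32≡103, 292^64≡429, 292^128≡292, 292^256≡261
413 = 256 + 128 + 16 + 8 + 4 + 1, so 292^413 ≡ 261·292·130·99·424·292 ≡ 103 (mod 509)
Squares mod 509: 413^1≡413, 413^2≡54, 413^4≡371, 413^8≡211, 413^16≡238, 413^32≡145, 413^64≡156, 413^128≡413, 413^256≡54
481 = 256 + 128 + 64 + 32 + 1, so 413^481 ≡ 54·413·156·145·413 ≡ 137 (mod 509)
103·137 = 14111 ≡ 368 (mod 509)
368 ≡ 368 (mod 509), so the signature is genuine.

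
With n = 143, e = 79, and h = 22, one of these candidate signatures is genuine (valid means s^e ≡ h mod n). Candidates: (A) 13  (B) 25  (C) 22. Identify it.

Candidate A: Squares mod 143: 13^1≡13, 13^2≡26, 13^4≡104, 13^8≡91, 13^16≡130, 13^32≡26, 13^64≡104; 79 = 64 + 8 + 4 + 2 + 1, so 13^79 ≡ 104·91·104·26·13 ≡ 39 (mod 143)
Candidate B: Squares mod 143: 25^1≡25, 25^2≡53, 25^4≡92, 25^8≡27, 25^16≡14, 25^32≡53, 25^64≡92; 79 = 64 + 8 + 4 + 2 + 1, so 25^79 ≡ 92·27·92·53·25 ≡ 103 (mod 143)
Candidate C: Squares mod 143: 22^1≡22, 22^2≡55, 22^4≡22, 22^8≡55, 22^16≡22, 22^32≡55, 22^64≡22; 79 = 64 + 8 + 4 + 2 + 1, so 22^79 ≡ 22·55·22·55·22 ≡ 22 (mod 143)
  → matches h = 22

C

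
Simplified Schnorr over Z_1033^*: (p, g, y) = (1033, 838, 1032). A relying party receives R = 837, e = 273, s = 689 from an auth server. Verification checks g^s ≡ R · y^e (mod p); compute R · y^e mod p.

1032^2 = 1065024 ≡ 1
1032^4 ≡ 1^2 = 1
1032^8 ≡ 1^2 = 1
1032^16 ≡ 1^2 = 1
1032^32 ≡ 1^2 = 1
1032^64 ≡ 1^2 = 1
1032^128 ≡ 1^2 = 1
1032^256 ≡ 1^2 = 1
273 = 256 + 16 + 1, so 1032^273 ≡ 1·1·1032 ≡ 1032 (mod 1033)
R · y^e ≡ 837·1032 = 863784 ≡ 196 (mod 1033)

196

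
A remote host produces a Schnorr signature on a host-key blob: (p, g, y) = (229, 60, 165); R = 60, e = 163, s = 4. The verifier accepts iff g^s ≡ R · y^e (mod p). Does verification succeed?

passes

g^s mod p:
60^4 mod 229 = 203
R · y^e mod p:
165^163 mod 229 = 53
60·53 = 3180 ≡ 203 (mod 229)
203 ≡ 203 (mod 229); signature holds.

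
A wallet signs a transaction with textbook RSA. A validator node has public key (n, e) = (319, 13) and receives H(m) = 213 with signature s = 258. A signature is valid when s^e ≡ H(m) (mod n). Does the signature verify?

s^13 mod 319 = 213
Since 213 equals the digest 213, verification succeeds.

verifies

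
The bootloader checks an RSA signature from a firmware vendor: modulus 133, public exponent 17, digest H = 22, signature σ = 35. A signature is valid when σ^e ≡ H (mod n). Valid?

σ^2 ≡ 35^2 = 1225 ≡ 28
σ^4 ≡ 28^2 = 784 ≡ 119
σ^8 ≡ 119^2 = 14161 ≡ 63
σ^16 ≡ 63^2 = 3969 ≡ 112
17 = 16 + 1, so σ^17 ≡ 112·35 ≡ 63 (mod 133)
The recovered value 63 does not match the digest 22.

no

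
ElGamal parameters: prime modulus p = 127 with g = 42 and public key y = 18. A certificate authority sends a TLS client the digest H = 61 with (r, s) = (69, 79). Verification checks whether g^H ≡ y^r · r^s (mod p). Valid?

Left side g^H mod p:
42^2 = 1764 ≡ 113
42^4 ≡ 113^2 = 12769 ≡ 69
42^8 ≡ 69^2 = 4761 ≡ 62
42^16 ≡ 62^2 = 3844 ≡ 34
42^32 ≡ 34^2 = 1156 ≡ 13
61 = 32 + 16 + 8 + 4 + 1, so 42^61 ≡ 13·34·62·69·42 ≡ 9 (mod 127)
Right side y^r · r^s mod p:
18^2 = 324 ≡ 70
18^4 ≡ 70^2 = 4900 ≡ 74
18^8 ≡ 74^2 = 5476 ≡ 15
18^16 ≡ 15^2 = 225 ≡ 98
18^32 ≡ 98^2 = 9604 ≡ 79
18^64 ≡ 79^2 = 6241 ≡ 18
69 = 64 + 4 + 1, so 18^69 ≡ 18·74·18 ≡ 100 (mod 127)
69^2 = 4761 ≡ 62
69^4 ≡ 62^2 = 3844 ≡ 34
69^8 ≡ 34^2 = 1156 ≡ 13
69^16 ≡ 13^2 = 169 ≡ 42
69^32 ≡ 42^2 = 1764 ≡ 113
69^64 ≡ 113^2 = 12769 ≡ 69
79 = 64 + 8 + 4 + 2 + 1, so 69^79 ≡ 69·13·34·62·69 ≡ 42 (mod 127)
100·42 = 4200 ≡ 9 (mod 127)
9 ≡ 9 (mod 127), so the signature is genuine.

yes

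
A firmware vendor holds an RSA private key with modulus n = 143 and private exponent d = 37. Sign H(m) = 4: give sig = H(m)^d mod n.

82

Squares mod 143: (H(m))^1≡4, (H(m))^2≡16, (H(m))^4≡113, (H(m))^8≡42, (H(m))^16≡48, (H(m))^32≡16
37 = 32 + 4 + 1, so (H(m))^37 ≡ 16·113·4 ≡ 82 (mod 143)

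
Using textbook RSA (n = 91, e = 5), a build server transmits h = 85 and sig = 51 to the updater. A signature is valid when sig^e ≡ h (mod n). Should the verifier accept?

sig^2 ≡ 51^2 = 2601 ≡ 53
sig^4 ≡ 53^2 = 2809 ≡ 79
5 = 4 + 1, so sig^5 ≡ 79·51 ≡ 25 (mod 91)
sig^5 mod 91 = 25, but h = 85.

reject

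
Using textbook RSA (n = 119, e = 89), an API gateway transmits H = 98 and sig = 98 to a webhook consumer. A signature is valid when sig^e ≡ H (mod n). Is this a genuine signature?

genuine

sig^2 ≡ 98^2 = 9604 ≡ 84
sig^4 ≡ 84^2 = 7056 ≡ 35
sig^8 ≡ 35^2 = 1225 ≡ 35
sig^16 ≡ 35^2 = 1225 ≡ 35
sig^32 ≡ 35^2 = 1225 ≡ 35
sig^64 ≡ 35^2 = 1225 ≡ 35
89 = 64 + 16 + 8 + 1, so sig^89 ≡ 35·35·35·98 ≡ 98 (mod 119)
sig^89 mod 119 = 98 matches H.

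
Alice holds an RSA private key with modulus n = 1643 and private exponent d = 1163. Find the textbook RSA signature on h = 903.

436

h^2 ≡ 903^2 = 815409 ≡ 481
h^4 ≡ 481^2 = 231361 ≡ 1341
h^8 ≡ 1341^2 = 1798281 ≡ 839
h^16 ≡ 839^2 = 703921 ≡ 717
h^32 ≡ 717^2 = 514089 ≡ 1473
h^64 ≡ 1473^2 = 2169729 ≡ 969
h^128 ≡ 969^2 = 938961 ≡ 808
h^256 ≡ 808^2 = 652864 ≡ 593
h^512 ≡ 593^2 = 351649 ≡ 47
h^1024 ≡ 47^2 = 2209 ≡ 566
1163 = 1024 + 128 + 8 + 2 + 1, so h^1163 ≡ 566·808·839·481·903 ≡ 436 (mod 1643)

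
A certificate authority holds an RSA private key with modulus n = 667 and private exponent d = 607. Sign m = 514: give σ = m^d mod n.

317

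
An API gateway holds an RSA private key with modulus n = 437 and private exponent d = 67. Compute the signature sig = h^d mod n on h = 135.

Squares mod 437: h^1≡135, h^2≡308, h^4≡35, h^8≡351, h^16≡404, h^32≡215, h^64≡340
67 = 64 + 2 + 1, so h^67 ≡ 340·308·135 ≡ 250 (mod 437)

250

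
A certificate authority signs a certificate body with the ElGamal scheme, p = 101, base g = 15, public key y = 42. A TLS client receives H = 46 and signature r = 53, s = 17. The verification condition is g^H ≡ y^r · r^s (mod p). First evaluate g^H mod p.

21

15^2 = 225 ≡ 23
15^4 ≡ 23^2 = 529 ≡ 24
15^8 ≡ 24^2 = 576 ≡ 71
15^16 ≡ 71^2 = 5041 ≡ 92
15^32 ≡ 92^2 = 8464 ≡ 81
46 = 32 + 8 + 4 + 2, so 15^46 ≡ 81·71·24·23 ≡ 21 (mod 101)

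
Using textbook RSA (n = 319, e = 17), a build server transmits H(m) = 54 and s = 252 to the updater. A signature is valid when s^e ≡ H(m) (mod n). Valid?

s^2 ≡ 252^2 = 63504 ≡ 23
s^4 ≡ 23^2 = 529 ≡ 210
s^8 ≡ 210^2 = 44100 ≡ 78
s^16 ≡ 78^2 = 6084 ≡ 23
17 = 16 + 1, so s^17 ≡ 23·252 ≡ 54 (mod 319)
s^17 mod 319 = 54 matches H(m).

yes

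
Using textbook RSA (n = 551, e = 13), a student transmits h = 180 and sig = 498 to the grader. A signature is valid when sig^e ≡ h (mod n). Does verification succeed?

passes

sig^2 ≡ 498^2 = 248004 ≡ 54
sig^4 ≡ 54^2 = 2916 ≡ 161
sig^8 ≡ 161^2 = 25921 ≡ 24
13 = 8 + 4 + 1, so sig^13 ≡ 24·161·498 ≡ 180 (mod 551)
sig^13 mod 551 = 180 matches h.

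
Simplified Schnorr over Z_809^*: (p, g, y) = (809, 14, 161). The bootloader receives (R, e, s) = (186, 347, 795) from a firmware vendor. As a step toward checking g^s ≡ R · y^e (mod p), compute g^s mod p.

130

14^2 = 196
14^4 ≡ 196^2 = 38416 ≡ 393
14^8 ≡ 393^2 = 154449 ≡ 739
14^16 ≡ 739^2 = 546121 ≡ 46
14^32 ≡ 46^2 = 2116 ≡ 498
14^64 ≡ 498^2 = 248004 ≡ 450
14^128 ≡ 450^2 = 202500 ≡ 250
14^256 ≡ 250^2 = 62500 ≡ 207
14^512 ≡ 207^2 = 42849 ≡ 781
795 = 512 + 256 + 16 + 8 + 2 + 1, so 14^795 ≡ 781·207·46·739·196·14 ≡ 130 (mod 809)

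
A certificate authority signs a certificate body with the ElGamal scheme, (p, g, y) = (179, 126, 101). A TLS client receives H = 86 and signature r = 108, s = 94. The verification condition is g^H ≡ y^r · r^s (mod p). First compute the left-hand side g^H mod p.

126^2 = 15876 ≡ 124
126^4 ≡ 124^2 = 15376 ≡ 161
126^8 ≡ 161^2 = 25921 ≡ 145
126^16 ≡ 145^2 = 21025 ≡ 82
126^32 ≡ 82^2 = 6724 ≡ 101
126^64 ≡ 101^2 = 10201 ≡ 177
86 = 64 + 16 + 4 + 2, so 126^86 ≡ 177·82·161·124 ≡ 172 (mod 179)

172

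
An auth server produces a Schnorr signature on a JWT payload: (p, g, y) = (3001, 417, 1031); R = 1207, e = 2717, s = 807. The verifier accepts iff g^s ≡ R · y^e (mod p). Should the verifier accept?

accept

g^s mod p:
Squares mod 3001: 417^1≡417, 417^2≡2832, 417^4≡1552, 417^8≡1902, 417^16≡1399, 417^32≡549, 417^64≡1301, 417^128≡37, 417^256≡1369, 417^512≡1537
807 = 512 + 256 + 32 + 4 + 2 + 1, so 417^807 ≡ 1537·1369·549·1552·2832·417 ≡ 2860 (mod 3001)
R · y^e mod p:
Squares mod 3001: 1031^1≡1031, 1031^2≡607, 1031^4≡2327, 1031^8≡1125, 1031^16≡2204, 1031^32≡1998, 1031^64≡674, 1031^128≡1125, 1031^256≡2204, 1031^512≡1998, 1031^1024≡674, 1031^2048≡1125
2717 = 2048 + 512 + 128 + 16 + 8 + 4 + 1, so 1031^2717 ≡ 1125·1998·1125·2204·1125·2327·1031 ≡ 2434 (mod 3001)
1207·2434 = 2937838 ≡ 2860 (mod 3001)
2860 ≡ 2860 (mod 3001); signature holds.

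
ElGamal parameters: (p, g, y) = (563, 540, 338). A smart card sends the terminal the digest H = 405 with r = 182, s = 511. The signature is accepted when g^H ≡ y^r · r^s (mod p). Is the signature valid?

valid

Left side g^H mod p:
540^2 = 291600 ≡ 529
540^4 ≡ 529^2 = 279841 ≡ 30
540^8 ≡ 30^2 = 900 ≡ 337
540^16 ≡ 337^2 = 113569 ≡ 406
540^32 ≡ 406^2 = 164836 ≡ 440
540^64 ≡ 440^2 = 193600 ≡ 491
540^128 ≡ 491^2 = 241081 ≡ 117
540^256 ≡ 117^2 = 13689 ≡ 177
405 = 256 + 128 + 16 + 4 + 1, so 540^405 ≡ 177·117·406·30·540 ≡ 165 (mod 563)
Right side y^r · r^s mod p:
338^2 = 114244 ≡ 518
338^4 ≡ 518^2 = 268324 ≡ 336
338^8 ≡ 336^2 = 112896 ≡ 296
338^16 ≡ 296^2 = 87616 ≡ 351
338^32 ≡ 351^2 = 123201 ≡ 467
338^64 ≡ 467^2 = 218089 ≡ 208
338^128 ≡ 208^2 = 43264 ≡ 476
182 = 128 + 32 + 16 + 4 + 2, so 338^182 ≡ 476·467·351·336·518 ≡ 328 (mod 563)
182^2 = 33124 ≡ 470
182^4 ≡ 470^2 = 220900 ≡ 204
182^8 ≡ 204^2 = 41616 ≡ 517
182^16 ≡ 517^2 = 267289 ≡ 427
182^32 ≡ 427^2 = 182329 ≡ 480
182^64 ≡ 480^2 = 230400 ≡ 133
182^128 ≡ 133^2 = 17689 ≡ 236
182^256 ≡ 236^2 = 55696 ≡ 522
511 = 256 + 128 + 64 + 32 + 16 + 8 + 4 + 2 + 1, so 182^511 ≡ 522·236·133·480·427·517·204·470·182 ≡ 167 (mod 563)
328·167 = 54776 ≡ 165 (mod 563)
165 ≡ 165 (mod 563), so the signature is genuine.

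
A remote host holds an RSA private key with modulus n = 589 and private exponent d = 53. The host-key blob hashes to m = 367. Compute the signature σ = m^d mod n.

Squares mod 589: m^1≡367, m^2≡397, m^4≡346, m^8≡149, m^16≡408, m^32≡366
53 = 32 + 16 + 4 + 1, so m^53 ≡ 366·408·346·367 ≡ 130 (mod 589)

130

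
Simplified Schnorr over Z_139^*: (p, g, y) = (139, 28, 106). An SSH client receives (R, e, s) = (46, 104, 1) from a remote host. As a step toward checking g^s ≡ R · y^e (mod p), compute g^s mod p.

28

28^1 mod 139 = 28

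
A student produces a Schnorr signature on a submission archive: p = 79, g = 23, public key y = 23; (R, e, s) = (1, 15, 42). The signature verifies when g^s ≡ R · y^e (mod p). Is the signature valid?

valid

g^s mod p:
23^2 = 529 ≡ 55
23^4 ≡ 55^2 = 3025 ≡ 23
23^8 ≡ 23^2 = 529 ≡ 55
23^16 ≡ 55^2 = 3025 ≡ 23
23^32 ≡ 23^2 = 529 ≡ 55
42 = 32 + 8 + 2, so 23^42 ≡ 55·55·55 ≡ 1 (mod 79)
R · y^e mod p:
23^2 = 529 ≡ 55
23^4 ≡ 55^2 = 3025 ≡ 23
23^8 ≡ 23^2 = 529 ≡ 55
15 = 8 + 4 + 2 + 1, so 23^15 ≡ 55·23·55·23 ≡ 1 (mod 79)
1·1 = 1 ≡ 1 (mod 79)
1 ≡ 1 (mod 79); signature holds.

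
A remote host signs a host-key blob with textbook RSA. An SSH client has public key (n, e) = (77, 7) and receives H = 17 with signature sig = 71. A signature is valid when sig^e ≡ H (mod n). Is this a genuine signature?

forged

sig^2 ≡ 71^2 = 5041 ≡ 36
sig^4 ≡ 36^2 = 1296 ≡ 64
7 = 4 + 2 + 1, so sig^7 ≡ 64·36·71 ≡ 36 (mod 77)
The recovered value 36 does not match the digest 17.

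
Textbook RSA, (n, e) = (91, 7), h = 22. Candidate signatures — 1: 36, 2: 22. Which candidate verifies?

2

Candidate 1: Squares mod 91: 36^1≡36, 36^2≡22, 36^4≡29; 7 = 4 + 2 + 1, so 36^7 ≡ 29·22·36 ≡ 36 (mod 91)
Candidate 2: Squares mod 91: 22^1≡22, 22^2≡29, 22^4≡22; 7 = 4 + 2 + 1, so 22^7 ≡ 22·29·22 ≡ 22 (mod 91)
  → matches h = 22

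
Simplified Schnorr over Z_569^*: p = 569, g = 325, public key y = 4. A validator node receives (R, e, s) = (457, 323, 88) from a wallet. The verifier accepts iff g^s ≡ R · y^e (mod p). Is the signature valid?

invalid

g^s mod p:
Squares mod 569: 325^1≡325, 325^2≡360, 325^4≡437, 325^8≡354, 325^16≡136, 325^32≡288, 325^64≡439
88 = 64 + 16 + 8, so 325^88 ≡ 439·136·354 ≡ 280 (mod 569)
R · y^e mod p:
Squares mod 569: 4^1≡4, 4^2≡16, 4^4≡256, 4^8≡101, 4^16≡528, 4^32≡543, 4^64≡107, 4^128≡69, 4^256≡209
323 = 256 + 64 + 2 + 1, so 4^323 ≡ 209·107·16·4 ≡ 197 (mod 569)
457·197 = 90029 ≡ 127 (mod 569)
280 ≠ 127; the check fails.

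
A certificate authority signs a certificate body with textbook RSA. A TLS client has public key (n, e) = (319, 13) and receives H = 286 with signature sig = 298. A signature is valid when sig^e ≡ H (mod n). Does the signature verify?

does not verify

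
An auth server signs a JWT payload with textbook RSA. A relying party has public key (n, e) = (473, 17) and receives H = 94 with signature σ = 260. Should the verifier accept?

accept

Squares mod 473: σ^1≡260, σ^2≡434, σ^4≡102, σ^8≡471, σ^16≡4
17 = 16 + 1, so σ^17 ≡ 4·260 ≡ 94 (mod 473)
Since 94 equals the digest 94, verification succeeds.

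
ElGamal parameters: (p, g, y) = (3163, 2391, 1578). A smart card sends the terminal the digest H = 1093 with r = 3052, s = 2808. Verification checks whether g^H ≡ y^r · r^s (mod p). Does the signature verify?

Left side g^H mod p:
2391^1093 mod 3163 = 2272
Right side y^r · r^s mod p:
1578^3052 mod 3163 = 2365
3052^2808 mod 3163 = 2646
2365·2646 = 6257790 ≡ 1376 (mod 3163)
2272 ≠ 1376, so verification fails.

does not verify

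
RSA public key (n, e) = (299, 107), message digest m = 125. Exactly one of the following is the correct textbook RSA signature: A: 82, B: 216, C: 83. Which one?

C

Candidate A: Squares mod 299: 82^1≡82, 82^2≡146, 82^4≡87, 82^8≡94, 82^16≡165, 82^32≡16, 82^64≡256; 107 = 64 + 32 + 8 + 2 + 1, so 82^107 ≡ 256·16·94·146·82 ≡ 140 (mod 299)
Candidate B: Squares mod 299: 216^1≡216, 216^2≡12, 216^4≡144, 216^8≡105, 216^16≡261, 216^32≡248, 216^64≡209; 107 = 64 + 32 + 8 + 2 + 1, so 216^107 ≡ 209·248·105·12·216 ≡ 174 (mod 299)
Candidate C: Squares mod 299: 83^1≡83, 83^2≡12, 83^4≡144, 83^8≡105, 83^16≡261, 83^32≡248, 83^64≡209; 107 = 64 + 32 + 8 + 2 + 1, so 83^107 ≡ 209·248·105·12·83 ≡ 125 (mod 299)
  → matches m = 125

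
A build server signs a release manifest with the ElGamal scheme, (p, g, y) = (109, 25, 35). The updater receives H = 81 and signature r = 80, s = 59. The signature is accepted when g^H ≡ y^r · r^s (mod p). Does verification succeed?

passes

Left side g^H mod p:
25^2 = 625 ≡ 80
25^4 ≡ 80^2 = 6400 ≡ 78
25^8 ≡ 78^2 = 6084 ≡ 89
25^16 ≡ 89^2 = 7921 ≡ 73
25^32 ≡ 73^2 = 5329 ≡ 97
25^64 ≡ 97^2 = 9409 ≡ 35
81 = 64 + 16 + 1, so 25^81 ≡ 35·73·25 ≡ 1 (mod 109)
Right side y^r · r^s mod p:
35^2 = 1225 ≡ 26
35^4 ≡ 26^2 = 676 ≡ 22
35^8 ≡ 22^2 = 484 ≡ 48
35^16 ≡ 48^2 = 2304 ≡ 15
35^32 ≡ 15^2 = 225 ≡ 7
35^64 ≡ 7^2 = 49
80 = 64 + 16, so 35^80 ≡ 49·15 ≡ 81 (mod 109)
80^2 = 6400 ≡ 78
80^4 ≡ 78^2 = 6084 ≡ 89
80^8 ≡ 89^2 = 7921 ≡ 73
80^16 ≡ 73^2 = 5329 ≡ 97
80^32 ≡ 97^2 = 9409 ≡ 35
59 = 32 + 16 + 8 + 2 + 1, so 80^59 ≡ 35·97·73·78·80 ≡ 35 (mod 109)
81·35 = 2835 ≡ 1 (mod 109)
1 ≡ 1 (mod 109), so the signature is genuine.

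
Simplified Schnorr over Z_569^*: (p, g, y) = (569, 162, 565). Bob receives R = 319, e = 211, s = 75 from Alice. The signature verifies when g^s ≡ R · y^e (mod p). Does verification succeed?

fails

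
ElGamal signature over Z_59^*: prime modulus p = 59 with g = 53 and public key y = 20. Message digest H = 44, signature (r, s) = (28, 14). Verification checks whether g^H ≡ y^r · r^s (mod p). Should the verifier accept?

accept

Left side g^H mod p:
53^2 = 2809 ≡ 36
53^4 ≡ 36^2 = 1296 ≡ 57
53^8 ≡ 57^2 = 3249 ≡ 4
53^16 ≡ 4^2 = 16
53^32 ≡ 16^2 = 256 ≡ 20
44 = 32 + 8 + 4, so 53^44 ≡ 20·4·57 ≡ 17 (mod 59)
Right side y^r · r^s mod p:
20^2 = 400 ≡ 46
20^4 ≡ 46^2 = 2116 ≡ 51
20^8 ≡ 51^2 = 2601 ≡ 5
20^16 ≡ 5^2 = 25
28 = 16 + 8 + 4, so 20^28 ≡ 25·5·51 ≡ 3 (mod 59)
28^2 = 784 ≡ 17
28^4 ≡ 17^2 = 289 ≡ 53
28^8 ≡ 53^2 = 2809 ≡ 36
14 = 8 + 4 + 2, so 28^14 ≡ 36·53·17 ≡ 45 (mod 59)
3·45 = 135 ≡ 17 (mod 59)
17 ≡ 17 (mod 59), so the signature is genuine.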